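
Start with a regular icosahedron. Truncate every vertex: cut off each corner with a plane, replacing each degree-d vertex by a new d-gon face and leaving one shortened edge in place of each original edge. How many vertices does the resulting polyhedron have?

The base solid has V = 12, E = 30, F = 20.
Truncation replaces each original edge-end by a new vertex, so V′ = 2E = 60.
Each original edge survives, and each old vertex of degree d contributes d new edges; summing degrees gives Σd = 2E, so E′ = E + 2E = 3E = 90.
Each original face survives and each original vertex becomes one new face: F′ = F + V = 32.

60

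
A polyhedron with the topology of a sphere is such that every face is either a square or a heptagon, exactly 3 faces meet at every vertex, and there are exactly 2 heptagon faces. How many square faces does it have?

7

Let x be the number of squares; then F = 2 + x.
Edge–face incidences: 2E = 7·2 + 4·x = 14 + 4x.
Every vertex has degree 3, so 3V = 2E.
Euler: V − E + F = 2 ⇒ (2E)/3 − E + (2 + x) = 2.
Multiply by 6: 2·(2E) − 3·(2E) + 6·(2 + x) = 12, i.e. 12 + 6x − (14 + 4x) = 12.
Collecting terms: 2x − 2 = 12, so 2x = 14, so x = 7.
Then 2E = 14 + 4·7 = 42, so E = 21, V = 2E/3 = 14, F = 2 + 7 = 9.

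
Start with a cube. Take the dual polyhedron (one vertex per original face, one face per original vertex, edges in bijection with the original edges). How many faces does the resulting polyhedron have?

8

The base solid has V = 8, E = 12, F = 6.
The dual swaps V and F and preserves E: V′ = F = 6, E′ = E = 12, F′ = V = 8.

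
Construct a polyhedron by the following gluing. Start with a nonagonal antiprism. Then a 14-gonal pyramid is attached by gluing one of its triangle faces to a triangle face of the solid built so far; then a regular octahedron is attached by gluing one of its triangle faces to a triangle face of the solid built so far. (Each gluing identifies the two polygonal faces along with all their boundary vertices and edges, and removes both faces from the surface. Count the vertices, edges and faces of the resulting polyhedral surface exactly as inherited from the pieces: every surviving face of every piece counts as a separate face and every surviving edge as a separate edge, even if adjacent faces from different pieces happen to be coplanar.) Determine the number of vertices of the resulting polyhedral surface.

A nonagonal antiprism: V=18, E=36, F=20.
Attach a 14-gonal pyramid (V=15, E=28, F=15) along a 3-gon: merge 3 vertices and 3 edges, delete both glued faces → V=30, E=61, F=33.
Attach a regular octahedron (V=6, E=12, F=8) along a 3-gon: merge 3 vertices and 3 edges, delete both glued faces → V=33, E=70, F=39.
Check: V − E + F = 33 − 70 + 39 = 2.

33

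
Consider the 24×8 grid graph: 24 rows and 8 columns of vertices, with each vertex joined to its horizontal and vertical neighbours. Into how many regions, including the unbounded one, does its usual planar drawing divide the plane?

The grid has V = 24·8 = 192 vertices and E = 24·7 + 8·23 = 352 edges.
F = 2 − V + E = 2 − 192 + 352 = 162.

162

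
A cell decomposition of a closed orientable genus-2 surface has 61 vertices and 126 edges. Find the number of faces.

63

For a closed orientable surface of genus 2, χ = 2 − 2·2 = -2.
F = -2 − V + E = -2 − 61 + 126 = 63.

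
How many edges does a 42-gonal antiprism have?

An antiprism on an n-gon has two n-gon caps and 2n triangles: V = 2·42 = 84, E = 4·42 = 168, F = 2·42 + 2 = 86.

168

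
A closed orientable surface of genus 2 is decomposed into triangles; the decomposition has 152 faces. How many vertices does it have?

χ = 2 − 2·2 = -2, and every face is a triangle so 3F = 2E.
E = 3·152/2 = 228. Then V = -2 + E − F = -2 + 228 − 152 = 74.

74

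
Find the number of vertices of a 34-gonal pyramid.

A pyramid on an n-gon base has one n-gon and n triangles: V = 34 + 1 = 35, E = 2·34 = 68, F = 34 + 1 = 35.

35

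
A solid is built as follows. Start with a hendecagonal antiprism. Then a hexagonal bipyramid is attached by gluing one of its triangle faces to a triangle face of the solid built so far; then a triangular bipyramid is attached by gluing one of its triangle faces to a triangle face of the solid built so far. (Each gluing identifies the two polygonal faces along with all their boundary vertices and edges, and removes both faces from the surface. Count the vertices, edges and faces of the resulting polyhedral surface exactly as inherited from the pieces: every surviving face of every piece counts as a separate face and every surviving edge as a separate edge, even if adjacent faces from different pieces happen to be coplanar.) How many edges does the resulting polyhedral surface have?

A hendecagonal antiprism: V=22, E=44, F=24.
Attach a hexagonal bipyramid (V=8, E=18, F=12) along a 3-gon: merge 3 vertices and 3 edges, delete both glued faces → V=27, E=59, F=34.
Attach a triangular bipyramid (V=5, E=9, F=6) along a 3-gon: merge 3 vertices and 3 edges, delete both glued faces → V=29, E=65, F=38.
Check: V − E + F = 29 − 65 + 38 = 2.

65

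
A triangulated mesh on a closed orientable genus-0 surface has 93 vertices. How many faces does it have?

182

χ = 2 − 2·0 = 2, and every face is a triangle so 3F = 2E.
V − E + F = 2 with E = 3F/2 gives 93 − (3/2 − 1)·F = 2, so F = 182 and E = 273.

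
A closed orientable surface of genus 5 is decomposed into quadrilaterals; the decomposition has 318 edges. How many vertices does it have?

151

χ = 2 − 2·5 = -8, and every face is a square so 4F = 2E.
F = 2E/4 = 159. Then V = -8 + E − F = -8 + 318 − 159 = 151.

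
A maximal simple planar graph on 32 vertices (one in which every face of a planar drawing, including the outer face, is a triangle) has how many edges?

In a plane triangulation 3F = 2E and V − E + F = 2, so E = 3V − 6 = 3·32 − 6 = 90.

90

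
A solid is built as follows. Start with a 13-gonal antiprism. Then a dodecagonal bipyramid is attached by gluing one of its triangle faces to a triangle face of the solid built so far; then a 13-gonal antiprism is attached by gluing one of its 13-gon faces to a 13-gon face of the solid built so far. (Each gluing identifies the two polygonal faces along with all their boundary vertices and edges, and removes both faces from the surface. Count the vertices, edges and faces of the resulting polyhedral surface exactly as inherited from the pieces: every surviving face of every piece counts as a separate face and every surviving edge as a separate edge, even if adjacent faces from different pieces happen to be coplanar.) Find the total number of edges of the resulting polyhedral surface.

124

A 13-gonal antiprism: V=26, E=52, F=28.
Attach a dodecagonal bipyramid (V=14, E=36, F=24) along a 3-gon: merge 3 vertices and 3 edges, delete both glued faces → V=37, E=85, F=50.
Attach a 13-gonal antiprism (V=26, E=52, F=28) along a 13-gon: merge 13 vertices and 13 edges, delete both glued faces → V=50, E=124, F=76.
Check: V − E + F = 50 − 124 + 76 = 2.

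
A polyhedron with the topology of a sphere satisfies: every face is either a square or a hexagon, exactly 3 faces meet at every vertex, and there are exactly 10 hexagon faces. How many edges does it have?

42

Let x be the number of squares; then F = 10 + x.
Edge–face incidences: 2E = 6·10 + 4·x = 60 + 4x.
Every vertex has degree 3, so 3V = 2E.
Euler: V − E + F = 2 ⇒ (2E)/3 − E + (10 + x) = 2.
Multiply by 6: 2·(2E) − 3·(2E) + 6·(10 + x) = 12, i.e. 60 + 6x − (60 + 4x) = 12.
Collecting terms: 2x = 12, so x = 6.
Then 2E = 60 + 4·6 = 84, so E = 42, V = 2E/3 = 28, F = 10 + 6 = 16.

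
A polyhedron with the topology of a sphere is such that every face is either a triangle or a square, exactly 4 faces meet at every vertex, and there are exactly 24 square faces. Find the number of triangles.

8

Let x be the number of triangles; then F = 24 + x.
Edge–face incidences: 2E = 4·24 + 3·x = 96 + 3x.
Every vertex has degree 4, so 4V = 2E.
Euler: V − E + F = 2 ⇒ (2E)/4 − E + (24 + x) = 2.
Multiply by 8: 2·(2E) − 4·(2E) + 8·(24 + x) = 16, i.e. 192 + 8x − 2·(96 + 3x) = 16.
Collecting terms: 2x = 16, so x = 8.
Then 2E = 96 + 3·8 = 120, so E = 60, V = 2E/4 = 30, F = 24 + 8 = 32.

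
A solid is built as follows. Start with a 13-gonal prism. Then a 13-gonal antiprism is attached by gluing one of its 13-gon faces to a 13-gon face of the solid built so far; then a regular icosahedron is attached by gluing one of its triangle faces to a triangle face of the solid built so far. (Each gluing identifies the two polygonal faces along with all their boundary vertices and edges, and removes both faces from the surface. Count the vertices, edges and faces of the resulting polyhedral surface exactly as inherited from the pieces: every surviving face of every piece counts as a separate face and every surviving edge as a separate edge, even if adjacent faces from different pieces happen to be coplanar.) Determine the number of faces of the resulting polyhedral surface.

59

A 13-gonal prism: V=26, E=39, F=15.
Attach a 13-gonal antiprism (V=26, E=52, F=28) along a 13-gon: merge 13 vertices and 13 edges, delete both glued faces → V=39, E=78, F=41.
Attach a regular icosahedron (V=12, E=30, F=20) along a 3-gon: merge 3 vertices and 3 edges, delete both glued faces → V=48, E=105, F=59.
Check: V − E + F = 48 − 105 + 59 = 2.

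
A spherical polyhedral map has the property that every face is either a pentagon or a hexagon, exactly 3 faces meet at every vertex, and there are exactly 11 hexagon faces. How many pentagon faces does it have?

Let x be the number of pentagons; then F = 11 + x.
Edge–face incidences: 2E = 6·11 + 5·x = 66 + 5x.
Every vertex has degree 3, so 3V = 2E.
Euler: V − E + F = 2 ⇒ (2E)/3 − E + (11 + x) = 2.
Multiply by 6: 2·(2E) − 3·(2E) + 6·(11 + x) = 12, i.e. 66 + 6x − (66 + 5x) = 12.
Collecting terms: x = 12.
Then 2E = 66 + 5·12 = 126, so E = 63, V = 2E/3 = 42, F = 11 + 12 = 23.

12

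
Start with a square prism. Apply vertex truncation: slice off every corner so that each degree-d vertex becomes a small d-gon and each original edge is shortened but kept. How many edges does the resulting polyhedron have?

36

The base solid has V = 8, E = 12, F = 6.
Truncation replaces each original edge-end by a new vertex, so V′ = 2E = 24.
Each original edge survives, and each old vertex of degree d contributes d new edges; summing degrees gives Σd = 2E, so E′ = E + 2E = 3E = 36.
Each original face survives and each original vertex becomes one new face: F′ = F + V = 14.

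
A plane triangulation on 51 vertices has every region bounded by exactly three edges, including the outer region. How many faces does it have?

In a plane triangulation 3F = 2E and V − E + F = 2, so F = 2V − 4 = 2·51 − 4 = 98.

98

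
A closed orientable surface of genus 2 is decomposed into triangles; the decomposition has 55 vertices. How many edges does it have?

171

χ = 2 − 2·2 = -2, and every face is a triangle so 3F = 2E.
V − E + F = -2 with E = 3F/2 gives 55 − (3/2 − 1)·F = -2, so F = 114 and E = 171.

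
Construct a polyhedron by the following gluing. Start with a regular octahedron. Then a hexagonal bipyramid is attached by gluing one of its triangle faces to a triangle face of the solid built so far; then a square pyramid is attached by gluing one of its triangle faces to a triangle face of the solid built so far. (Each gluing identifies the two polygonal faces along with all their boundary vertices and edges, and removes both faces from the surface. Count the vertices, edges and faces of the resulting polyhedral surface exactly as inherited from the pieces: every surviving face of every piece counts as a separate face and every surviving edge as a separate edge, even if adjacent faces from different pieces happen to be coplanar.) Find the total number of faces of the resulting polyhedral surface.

21

A regular octahedron: V=6, E=12, F=8.
Attach a hexagonal bipyramid (V=8, E=18, F=12) along a 3-gon: merge 3 vertices and 3 edges, delete both glued faces → V=11, E=27, F=18.
Attach a square pyramid (V=5, E=8, F=5) along a 3-gon: merge 3 vertices and 3 edges, delete both glued faces → V=13, E=32, F=21.
Check: V − E + F = 13 − 32 + 21 = 2.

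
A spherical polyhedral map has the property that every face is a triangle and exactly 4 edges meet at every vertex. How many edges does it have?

12

Each face has 3 edges and each edge borders two faces, so 2E = 3F.
Each vertex has degree 4, so 4V = 2E and hence V = 3F/4.
Euler: V − E + F = 2 ⇒ (3F/4) − (3F/2) + F = 2.
Multiply by 8: (6 − 12 + 8)F = 16, i.e. 2F = 16.
So F = 8, E = 3·8/2 = 12, V = 3·8/4 = 6.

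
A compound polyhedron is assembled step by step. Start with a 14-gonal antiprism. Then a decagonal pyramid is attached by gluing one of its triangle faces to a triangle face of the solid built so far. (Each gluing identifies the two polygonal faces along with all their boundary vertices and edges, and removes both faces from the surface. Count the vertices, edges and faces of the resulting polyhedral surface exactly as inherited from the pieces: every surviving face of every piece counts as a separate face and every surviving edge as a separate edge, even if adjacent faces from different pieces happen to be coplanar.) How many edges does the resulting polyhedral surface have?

A 14-gonal antiprism: V=28, E=56, F=30.
Attach a decagonal pyramid (V=11, E=20, F=11) along a 3-gon: merge 3 vertices and 3 edges, delete both glued faces → V=36, E=73, F=39.
Check: V − E + F = 36 − 73 + 39 = 2.

73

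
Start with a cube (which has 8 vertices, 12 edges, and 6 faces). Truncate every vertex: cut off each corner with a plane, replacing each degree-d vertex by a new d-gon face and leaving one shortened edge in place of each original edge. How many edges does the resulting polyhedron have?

36

Truncation replaces each original edge-end by a new vertex, so V′ = 2E = 24.
Each original edge survives, and each old vertex of degree d contributes d new edges; summing degrees gives Σd = 2E, so E′ = E + 2E = 3E = 36.
Each original face survives and each original vertex becomes one new face: F′ = F + V = 14.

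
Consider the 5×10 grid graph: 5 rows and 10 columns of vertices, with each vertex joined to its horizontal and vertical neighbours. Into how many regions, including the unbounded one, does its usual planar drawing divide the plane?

The grid has V = 5·10 = 50 vertices and E = 5·9 + 10·4 = 85 edges.
F = 2 − V + E = 2 − 50 + 85 = 37.

37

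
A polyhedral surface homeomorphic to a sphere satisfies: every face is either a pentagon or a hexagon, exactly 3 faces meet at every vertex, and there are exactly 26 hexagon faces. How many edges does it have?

108

Let x be the number of pentagons; then F = 26 + x.
Edge–face incidences: 2E = 6·26 + 5·x = 156 + 5x.
Every vertex has degree 3, so 3V = 2E.
Euler: V − E + F = 2 ⇒ (2E)/3 − E + (26 + x) = 2.
Multiply by 6: 2·(2E) − 3·(2E) + 6·(26 + x) = 12, i.e. 156 + 6x − (156 + 5x) = 12.
Collecting terms: x = 12.
Then 2E = 156 + 5·12 = 216, so E = 108, V = 2E/3 = 72, F = 26 + 12 = 38.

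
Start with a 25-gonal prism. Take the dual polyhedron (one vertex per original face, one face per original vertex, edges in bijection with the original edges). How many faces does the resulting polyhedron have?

The base solid has V = 50, E = 75, F = 27.
The dual swaps V and F and preserves E: V′ = F = 27, E′ = E = 75, F′ = V = 50.

50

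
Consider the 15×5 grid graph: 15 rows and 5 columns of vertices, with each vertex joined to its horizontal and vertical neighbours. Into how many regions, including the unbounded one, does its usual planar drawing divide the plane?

The grid has V = 15·5 = 75 vertices and E = 15·4 + 5·14 = 130 edges.
F = 2 − V + E = 2 − 75 + 130 = 57.

57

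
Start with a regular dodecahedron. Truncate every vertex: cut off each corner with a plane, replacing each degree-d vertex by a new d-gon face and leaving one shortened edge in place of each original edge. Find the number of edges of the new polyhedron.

The base solid has V = 20, E = 30, F = 12.
Truncation replaces each original edge-end by a new vertex, so V′ = 2E = 60.
Each original edge survives, and each old vertex of degree d contributes d new edges; summing degrees gives Σd = 2E, so E′ = E + 2E = 3E = 90.
Each original face survives and each original vertex becomes one new face: F′ = F + V = 32.

90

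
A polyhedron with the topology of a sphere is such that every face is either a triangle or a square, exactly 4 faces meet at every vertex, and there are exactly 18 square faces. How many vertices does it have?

24

Let x be the number of triangles; then F = 18 + x.
Edge–face incidences: 2E = 4·18 + 3·x = 72 + 3x.
Every vertex has degree 4, so 4V = 2E.
Euler: V − E + F = 2 ⇒ (2E)/4 − E + (18 + x) = 2.
Multiply by 8: 2·(2E) − 4·(2E) + 8·(18 + x) = 16, i.e. 144 + 8x − 2·(72 + 3x) = 16.
Collecting terms: 2x = 16, so x = 8.
Then 2E = 72 + 3·8 = 96, so E = 48, V = 2E/4 = 24, F = 18 + 8 = 26.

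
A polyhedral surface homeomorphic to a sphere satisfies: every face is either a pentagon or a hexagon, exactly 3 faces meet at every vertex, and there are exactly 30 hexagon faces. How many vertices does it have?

Let x be the number of pentagons; then F = 30 + x.
Edge–face incidences: 2E = 6·30 + 5·x = 180 + 5x.
Every vertex has degree 3, so 3V = 2E.
Euler: V − E + F = 2 ⇒ (2E)/3 − E + (30 + x) = 2.
Multiply by 6: 2·(2E) − 3·(2E) + 6·(30 + x) = 12, i.e. 180 + 6x − (180 + 5x) = 12.
Collecting terms: x = 12.
Then 2E = 180 + 5·12 = 240, so E = 120, V = 2E/3 = 80, F = 30 + 12 = 42.

80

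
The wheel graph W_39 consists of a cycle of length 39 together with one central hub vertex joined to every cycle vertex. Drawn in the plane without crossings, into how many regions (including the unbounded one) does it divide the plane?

W_39 has V = 39 + 1 = 40 vertices and E = 2·39 = 78 edges.
By Euler's formula F = 2 − V + E = 2 − 40 + 78 = 40.

40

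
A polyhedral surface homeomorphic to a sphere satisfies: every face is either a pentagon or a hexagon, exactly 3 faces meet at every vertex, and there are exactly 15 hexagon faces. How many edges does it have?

Let x be the number of pentagons; then F = 15 + x.
Edge–face incidences: 2E = 6·15 + 5·x = 90 + 5x.
Every vertex has degree 3, so 3V = 2E.
Euler: V − E + F = 2 ⇒ (2E)/3 − E + (15 + x) = 2.
Multiply by 6: 2·(2E) − 3·(2E) + 6·(15 + x) = 12, i.e. 90 + 6x − (90 + 5x) = 12.
Collecting terms: x = 12.
Then 2E = 90 + 5·12 = 150, so E = 75, V = 2E/3 = 50, F = 15 + 12 = 27.

75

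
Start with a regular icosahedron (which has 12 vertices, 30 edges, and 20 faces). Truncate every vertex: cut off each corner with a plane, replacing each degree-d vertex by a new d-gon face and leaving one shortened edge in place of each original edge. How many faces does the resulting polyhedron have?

32

Truncation replaces each original edge-end by a new vertex, so V′ = 2E = 60.
Each original edge survives, and each old vertex of degree d contributes d new edges; summing degrees gives Σd = 2E, so E′ = E + 2E = 3E = 90.
Each original face survives and each original vertex becomes one new face: F′ = F + V = 32.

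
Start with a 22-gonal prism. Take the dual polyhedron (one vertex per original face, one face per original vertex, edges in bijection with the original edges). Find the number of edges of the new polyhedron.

66

The base solid has V = 44, E = 66, F = 24.
The dual swaps V and F and preserves E: V′ = F = 24, E′ = E = 66, F′ = V = 44.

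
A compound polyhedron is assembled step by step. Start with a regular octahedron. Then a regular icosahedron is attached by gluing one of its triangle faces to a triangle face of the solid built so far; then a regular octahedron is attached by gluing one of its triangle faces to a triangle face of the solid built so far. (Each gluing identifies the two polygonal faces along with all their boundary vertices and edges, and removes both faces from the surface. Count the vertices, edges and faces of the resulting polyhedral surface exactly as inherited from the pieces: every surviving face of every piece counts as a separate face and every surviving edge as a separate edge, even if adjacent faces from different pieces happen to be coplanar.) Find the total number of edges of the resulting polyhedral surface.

48

A regular octahedron: V=6, E=12, F=8.
Attach a regular icosahedron (V=12, E=30, F=20) along a 3-gon: merge 3 vertices and 3 edges, delete both glued faces → V=15, E=39, F=26.
Attach a regular octahedron (V=6, E=12, F=8) along a 3-gon: merge 3 vertices and 3 edges, delete both glued faces → V=18, E=48, F=32.
Check: V − E + F = 18 − 48 + 32 = 2.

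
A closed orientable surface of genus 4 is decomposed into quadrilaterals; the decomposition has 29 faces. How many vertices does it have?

χ = 2 − 2·4 = -6, and every face is a square so 4F = 2E.
E = 4·29/2 = 58. Then V = -6 + E − F = -6 + 58 − 29 = 23.

23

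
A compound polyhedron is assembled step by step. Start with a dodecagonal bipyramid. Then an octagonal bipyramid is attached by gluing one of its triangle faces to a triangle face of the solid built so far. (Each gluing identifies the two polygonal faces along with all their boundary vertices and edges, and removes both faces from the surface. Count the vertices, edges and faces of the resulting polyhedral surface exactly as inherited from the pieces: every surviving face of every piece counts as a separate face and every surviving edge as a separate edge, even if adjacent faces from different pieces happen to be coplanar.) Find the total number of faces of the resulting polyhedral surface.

A dodecagonal bipyramid: V=14, E=36, F=24.
Attach an octagonal bipyramid (V=10, E=24, F=16) along a 3-gon: merge 3 vertices and 3 edges, delete both glued faces → V=21, E=57, F=38.
Check: V − E + F = 21 − 57 + 38 = 2.

38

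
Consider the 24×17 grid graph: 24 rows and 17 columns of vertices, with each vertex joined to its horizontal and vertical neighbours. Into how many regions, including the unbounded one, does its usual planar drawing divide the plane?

The grid has V = 24·17 = 408 vertices and E = 24·16 + 17·23 = 775 edges.
F = 2 − V + E = 2 − 408 + 775 = 369.

369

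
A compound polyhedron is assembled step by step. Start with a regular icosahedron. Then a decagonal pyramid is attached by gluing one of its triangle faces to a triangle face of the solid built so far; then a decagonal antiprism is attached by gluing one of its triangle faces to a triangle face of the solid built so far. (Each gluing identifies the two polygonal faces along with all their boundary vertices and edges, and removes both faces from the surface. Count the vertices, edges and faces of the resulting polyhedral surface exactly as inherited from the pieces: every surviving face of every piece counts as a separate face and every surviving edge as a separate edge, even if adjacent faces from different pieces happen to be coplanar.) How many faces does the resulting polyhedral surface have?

49

A regular icosahedron: V=12, E=30, F=20.
Attach a decagonal pyramid (V=11, E=20, F=11) along a 3-gon: merge 3 vertices and 3 edges, delete both glued faces → V=20, E=47, F=29.
Attach a decagonal antiprism (V=20, E=40, F=22) along a 3-gon: merge 3 vertices and 3 edges, delete both glued faces → V=37, E=84, F=49.
Check: V − E + F = 37 − 84 + 49 = 2.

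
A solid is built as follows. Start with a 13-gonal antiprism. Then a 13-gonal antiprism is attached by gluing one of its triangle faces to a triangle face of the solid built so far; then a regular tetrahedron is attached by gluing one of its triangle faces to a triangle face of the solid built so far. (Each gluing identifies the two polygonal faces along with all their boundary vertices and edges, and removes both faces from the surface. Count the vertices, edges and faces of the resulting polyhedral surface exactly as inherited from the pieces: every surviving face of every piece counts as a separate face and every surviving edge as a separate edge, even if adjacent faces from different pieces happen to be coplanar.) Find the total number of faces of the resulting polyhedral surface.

A 13-gonal antiprism: V=26, E=52, F=28.
Attach a 13-gonal antiprism (V=26, E=52, F=28) along a 3-gon: merge 3 vertices and 3 edges, delete both glued faces → V=49, E=101, F=54.
Attach a regular tetrahedron (V=4, E=6, F=4) along a 3-gon: merge 3 vertices and 3 edges, delete both glued faces → V=50, E=104, F=56.
Check: V − E + F = 50 − 104 + 56 = 2.

56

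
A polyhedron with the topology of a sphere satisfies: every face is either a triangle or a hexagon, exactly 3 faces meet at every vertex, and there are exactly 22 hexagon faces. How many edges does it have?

Let x be the number of triangles; then F = 22 + x.
Edge–face incidences: 2E = 6·22 + 3·x = 132 + 3x.
Every vertex has degree 3, so 3V = 2E.
Euler: V − E + F = 2 ⇒ (2E)/3 − E + (22 + x) = 2.
Multiply by 6: 2·(2E) − 3·(2E) + 6·(22 + x) = 12, i.e. 132 + 6x − (132 + 3x) = 12.
Collecting terms: 3x = 12, so x = 4.
Then 2E = 132 + 3·4 = 144, so E = 72, V = 2E/3 = 48, F = 22 + 4 = 26.

72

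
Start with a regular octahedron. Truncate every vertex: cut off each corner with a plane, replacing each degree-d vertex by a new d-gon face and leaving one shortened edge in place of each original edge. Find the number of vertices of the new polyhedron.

The base solid has V = 6, E = 12, F = 8.
Truncation replaces each original edge-end by a new vertex, so V′ = 2E = 24.
Each original edge survives, and each old vertex of degree d contributes d new edges; summing degrees gives Σd = 2E, so E′ = E + 2E = 3E = 36.
Each original face survives and each original vertex becomes one new face: F′ = F + V = 14.

24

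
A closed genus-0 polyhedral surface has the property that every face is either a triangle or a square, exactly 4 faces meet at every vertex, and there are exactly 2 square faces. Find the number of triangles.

8

Let x be the number of triangles; then F = 2 + x.
Edge–face incidences: 2E = 4·2 + 3·x = 8 + 3x.
Every vertex has degree 4, so 4V = 2E.
Euler: V − E + F = 2 ⇒ (2E)/4 − E + (2 + x) = 2.
Multiply by 8: 2·(2E) − 4·(2E) + 8·(2 + x) = 16, i.e. 16 + 8x − 2·(8 + 3x) = 16.
Collecting terms: 2x = 16, so x = 8.
Then 2E = 8 + 3·8 = 32, so E = 16, V = 2E/4 = 8, F = 2 + 8 = 10.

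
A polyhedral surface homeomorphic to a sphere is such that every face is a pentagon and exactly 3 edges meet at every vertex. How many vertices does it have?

20

Each face has 5 edges and each edge borders two faces, so 2E = 5F.
Each vertex has degree 3, so 3V = 2E and hence V = 5F/3.
Euler: V − E + F = 2 ⇒ (5F/3) − (5F/2) + F = 2.
Multiply by 6: (10 − 15 + 6)F = 12, i.e. 1F = 12.
So F = 12, E = 5·12/2 = 30, V = 5·12/3 = 20.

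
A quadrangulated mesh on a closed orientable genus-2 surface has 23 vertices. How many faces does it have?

25

χ = 2 − 2·2 = -2, and every face is a square so 4F = 2E.
V − E + F = -2 with E = 4F/2 gives 23 − (4/2 − 1)·F = -2, so F = 25 and E = 50.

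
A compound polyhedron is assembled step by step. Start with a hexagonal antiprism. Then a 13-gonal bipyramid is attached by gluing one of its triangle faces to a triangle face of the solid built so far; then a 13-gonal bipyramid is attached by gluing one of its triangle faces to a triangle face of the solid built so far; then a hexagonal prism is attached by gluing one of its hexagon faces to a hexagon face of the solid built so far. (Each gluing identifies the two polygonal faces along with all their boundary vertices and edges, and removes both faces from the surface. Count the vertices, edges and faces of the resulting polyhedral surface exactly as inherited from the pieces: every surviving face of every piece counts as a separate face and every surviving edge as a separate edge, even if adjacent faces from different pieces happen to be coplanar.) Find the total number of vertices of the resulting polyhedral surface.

42

A hexagonal antiprism: V=12, E=24, F=14.
Attach a 13-gonal bipyramid (V=15, E=39, F=26) along a 3-gon: merge 3 vertices and 3 edges, delete both glued faces → V=24, E=60, F=38.
Attach a 13-gonal bipyramid (V=15, E=39, F=26) along a 3-gon: merge 3 vertices and 3 edges, delete both glued faces → V=36, E=96, F=62.
Attach a hexagonal prism (V=12, E=18, F=8) along a 6-gon: merge 6 vertices and 6 edges, delete both glued faces → V=42, E=108, F=68.
Check: V − E + F = 42 − 108 + 68 = 2.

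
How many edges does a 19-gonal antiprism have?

An antiprism on an n-gon has two n-gon caps and 2n triangles: V = 2·19 = 38, E = 4·19 = 76, F = 2·19 + 2 = 40.

76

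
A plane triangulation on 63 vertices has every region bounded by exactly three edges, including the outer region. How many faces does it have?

122

In a plane triangulation 3F = 2E and V − E + F = 2, so F = 2V − 4 = 2·63 − 4 = 122.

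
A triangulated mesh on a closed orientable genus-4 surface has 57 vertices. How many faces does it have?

126

χ = 2 − 2·4 = -6, and every face is a triangle so 3F = 2E.
V − E + F = -6 with E = 3F/2 gives 57 − (3/2 − 1)·F = -6, so F = 126 and E = 189.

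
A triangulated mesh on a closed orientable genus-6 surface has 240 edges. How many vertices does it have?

70

χ = 2 − 2·6 = -10, and every face is a triangle so 3F = 2E.
F = 2E/3 = 160. Then V = -10 + E − F = -10 + 240 − 160 = 70.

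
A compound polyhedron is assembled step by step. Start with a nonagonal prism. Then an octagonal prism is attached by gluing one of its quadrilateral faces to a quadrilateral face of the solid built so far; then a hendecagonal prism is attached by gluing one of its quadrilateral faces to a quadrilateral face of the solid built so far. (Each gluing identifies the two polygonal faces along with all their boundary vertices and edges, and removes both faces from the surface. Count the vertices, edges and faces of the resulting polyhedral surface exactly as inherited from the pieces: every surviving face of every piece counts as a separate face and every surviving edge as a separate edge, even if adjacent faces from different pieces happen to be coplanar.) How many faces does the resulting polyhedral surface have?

30

A nonagonal prism: V=18, E=27, F=11.
Attach an octagonal prism (V=16, E=24, F=10) along a 4-gon: merge 4 vertices and 4 edges, delete both glued faces → V=30, E=47, F=19.
Attach a hendecagonal prism (V=22, E=33, F=13) along a 4-gon: merge 4 vertices and 4 edges, delete both glued faces → V=48, E=76, F=30.
Check: V − E + F = 48 − 76 + 30 = 2.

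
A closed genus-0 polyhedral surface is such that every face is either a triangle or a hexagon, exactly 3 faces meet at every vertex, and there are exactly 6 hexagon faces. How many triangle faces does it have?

Let x be the number of triangles; then F = 6 + x.
Edge–face incidences: 2E = 6·6 + 3·x = 36 + 3x.
Every vertex has degree 3, so 3V = 2E.
Euler: V − E + F = 2 ⇒ (2E)/3 − E + (6 + x) = 2.
Multiply by 6: 2·(2E) − 3·(2E) + 6·(6 + x) = 12, i.e. 36 + 6x − (36 + 3x) = 12.
Collecting terms: 3x = 12, so x = 4.
Then 2E = 36 + 3·4 = 48, so E = 24, V = 2E/3 = 16, F = 6 + 4 = 10.

4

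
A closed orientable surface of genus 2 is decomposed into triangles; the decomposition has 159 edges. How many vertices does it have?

χ = 2 − 2·2 = -2, and every face is a triangle so 3F = 2E.
F = 2E/3 = 106. Then V = -2 + E − F = -2 + 159 − 106 = 51.

51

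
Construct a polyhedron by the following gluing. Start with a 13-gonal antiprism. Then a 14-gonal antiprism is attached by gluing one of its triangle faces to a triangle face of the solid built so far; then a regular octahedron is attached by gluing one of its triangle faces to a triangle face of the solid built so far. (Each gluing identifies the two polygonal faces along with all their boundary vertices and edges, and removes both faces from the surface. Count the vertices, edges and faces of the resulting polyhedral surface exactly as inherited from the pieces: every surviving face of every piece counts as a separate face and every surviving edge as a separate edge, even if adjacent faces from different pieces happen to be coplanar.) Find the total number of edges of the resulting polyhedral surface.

114

A 13-gonal antiprism: V=26, E=52, F=28.
Attach a 14-gonal antiprism (V=28, E=56, F=30) along a 3-gon: merge 3 vertices and 3 edges, delete both glued faces → V=51, E=105, F=56.
Attach a regular octahedron (V=6, E=12, F=8) along a 3-gon: merge 3 vertices and 3 edges, delete both glued faces → V=54, E=114, F=62.
Check: V − E + F = 54 − 114 + 62 = 2.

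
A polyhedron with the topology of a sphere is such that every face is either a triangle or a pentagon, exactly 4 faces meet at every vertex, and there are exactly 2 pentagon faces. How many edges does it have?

Let x be the number of triangles; then F = 2 + x.
Edge–face incidences: 2E = 5·2 + 3·x = 10 + 3x.
Every vertex has degree 4, so 4V = 2E.
Euler: V − E + F = 2 ⇒ (2E)/4 − E + (2 + x) = 2.
Multiply by 8: 2·(2E) − 4·(2E) + 8·(2 + x) = 16, i.e. 16 + 8x − 2·(10 + 3x) = 16.
Collecting terms: 2x − 4 = 16, so 2x = 20, so x = 10.
Then 2E = 10 + 3·10 = 40, so E = 20, V = 2E/4 = 10, F = 2 + 10 = 12.

20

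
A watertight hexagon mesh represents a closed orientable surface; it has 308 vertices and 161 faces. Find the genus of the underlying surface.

Every face is a hexagon, so 2E = 6·161 = 966, giving E = 483.
χ = V − E + F = 308 − 483 + 161 = -14.
For a closed orientable surface χ = 2 − 2g, so g = (2 − (-14))/2 = 8.

8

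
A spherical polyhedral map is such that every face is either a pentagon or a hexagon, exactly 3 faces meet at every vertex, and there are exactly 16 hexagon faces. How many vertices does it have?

52

Let x be the number of pentagons; then F = 16 + x.
Edge–face incidences: 2E = 6·16 + 5·x = 96 + 5x.
Every vertex has degree 3, so 3V = 2E.
Euler: V − E + F = 2 ⇒ (2E)/3 − E + (16 + x) = 2.
Multiply by 6: 2·(2E) − 3·(2E) + 6·(16 + x) = 12, i.e. 96 + 6x − (96 + 5x) = 12.
Collecting terms: x = 12.
Then 2E = 96 + 5·12 = 156, so E = 78, V = 2E/3 = 52, F = 16 + 12 = 28.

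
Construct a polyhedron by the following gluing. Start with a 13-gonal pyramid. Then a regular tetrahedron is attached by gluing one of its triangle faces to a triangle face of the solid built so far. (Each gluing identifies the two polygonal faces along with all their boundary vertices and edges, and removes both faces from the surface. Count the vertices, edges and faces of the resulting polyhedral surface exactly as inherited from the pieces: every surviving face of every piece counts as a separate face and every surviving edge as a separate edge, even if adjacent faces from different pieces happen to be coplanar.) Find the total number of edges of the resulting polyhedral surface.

29

A 13-gonal pyramid: V=14, E=26, F=14.
Attach a regular tetrahedron (V=4, E=6, F=4) along a 3-gon: merge 3 vertices and 3 edges, delete both glued faces → V=15, E=29, F=16.
Check: V − E + F = 15 − 29 + 16 = 2.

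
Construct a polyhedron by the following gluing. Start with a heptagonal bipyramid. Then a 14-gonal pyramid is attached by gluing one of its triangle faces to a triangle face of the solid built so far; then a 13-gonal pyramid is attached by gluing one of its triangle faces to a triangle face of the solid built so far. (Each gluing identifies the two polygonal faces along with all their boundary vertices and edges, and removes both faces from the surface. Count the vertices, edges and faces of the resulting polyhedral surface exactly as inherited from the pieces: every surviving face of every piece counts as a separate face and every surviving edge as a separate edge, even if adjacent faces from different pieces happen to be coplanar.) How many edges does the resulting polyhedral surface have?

A heptagonal bipyramid: V=9, E=21, F=14.
Attach a 14-gonal pyramid (V=15, E=28, F=15) along a 3-gon: merge 3 vertices and 3 edges, delete both glued faces → V=21, E=46, F=27.
Attach a 13-gonal pyramid (V=14, E=26, F=14) along a 3-gon: merge 3 vertices and 3 edges, delete both glued faces → V=32, E=69, F=39.
Check: V − E + F = 32 − 69 + 39 = 2.

69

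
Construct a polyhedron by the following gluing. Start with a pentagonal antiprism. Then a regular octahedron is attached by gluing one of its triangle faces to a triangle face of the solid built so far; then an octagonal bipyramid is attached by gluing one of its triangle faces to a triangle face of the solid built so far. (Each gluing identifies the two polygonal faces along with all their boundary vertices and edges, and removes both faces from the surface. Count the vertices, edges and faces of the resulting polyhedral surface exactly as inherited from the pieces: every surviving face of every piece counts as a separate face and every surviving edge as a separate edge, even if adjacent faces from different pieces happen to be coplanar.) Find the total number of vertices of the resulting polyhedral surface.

20

A pentagonal antiprism: V=10, E=20, F=12.
Attach a regular octahedron (V=6, E=12, F=8) along a 3-gon: merge 3 vertices and 3 edges, delete both glued faces → V=13, E=29, F=18.
Attach an octagonal bipyramid (V=10, E=24, F=16) along a 3-gon: merge 3 vertices and 3 edges, delete both glued faces → V=20, E=50, F=32.
Check: V − E + F = 20 − 50 + 32 = 2.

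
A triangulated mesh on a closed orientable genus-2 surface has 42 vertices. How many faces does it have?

88

χ = 2 − 2·2 = -2, and every face is a triangle so 3F = 2E.
V − E + F = -2 with E = 3F/2 gives 42 − (3/2 − 1)·F = -2, so F = 88 and E = 132.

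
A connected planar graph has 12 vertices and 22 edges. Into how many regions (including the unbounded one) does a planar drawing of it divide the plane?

12

Euler's formula for a connected plane graph: V − E + F = 2, so F = 2 − 12 + 22 = 12.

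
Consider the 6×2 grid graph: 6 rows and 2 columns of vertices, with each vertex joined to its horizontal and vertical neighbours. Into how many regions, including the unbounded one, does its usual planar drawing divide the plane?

The grid has V = 6·2 = 12 vertices and E = 6·1 + 2·5 = 16 edges.
F = 2 − V + E = 2 − 12 + 16 = 6.

6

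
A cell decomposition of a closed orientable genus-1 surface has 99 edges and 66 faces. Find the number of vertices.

For a closed orientable surface of genus 1, χ = 2 − 2·1 = 0.
V = 0 + E − F = 0 + 99 − 66 = 33.

33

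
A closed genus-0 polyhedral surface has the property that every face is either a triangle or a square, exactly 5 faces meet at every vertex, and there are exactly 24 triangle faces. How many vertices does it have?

Let x be the number of squares; then F = 24 + x.
Edge–face incidences: 2E = 3·24 + 4·x = 72 + 4x.
Every vertex has degree 5, so 5V = 2E.
Euler: V − E + F = 2 ⇒ (2E)/5 − E + (24 + x) = 2.
Multiply by 10: 2·(2E) − 5·(2E) + 10·(24 + x) = 20, i.e. 240 + 10x − 3·(72 + 4x) = 20.
Collecting terms: −2x + 24 = 20, so −2x = −4, so x = 2.
Then 2E = 72 + 4·2 = 80, so E = 40, V = 2E/5 = 16, F = 24 + 2 = 26.

16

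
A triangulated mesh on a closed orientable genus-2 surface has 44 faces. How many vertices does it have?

χ = 2 − 2·2 = -2, and every face is a triangle so 3F = 2E.
E = 3·44/2 = 66. Then V = -2 + E − F = -2 + 66 − 44 = 20.

20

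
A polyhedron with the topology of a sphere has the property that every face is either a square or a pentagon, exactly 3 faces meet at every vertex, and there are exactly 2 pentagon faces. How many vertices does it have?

10

Let x be the number of squares; then F = 2 + x.
Edge–face incidences: 2E = 5·2 + 4·x = 10 + 4x.
Every vertex has degree 3, so 3V = 2E.
Euler: V − E + F = 2 ⇒ (2E)/3 − E + (2 + x) = 2.
Multiply by 6: 2·(2E) − 3·(2E) + 6·(2 + x) = 12, i.e. 12 + 6x − (10 + 4x) = 12.
Collecting terms: 2x + 2 = 12, so 2x = 10, so x = 5.
Then 2E = 10 + 4·5 = 30, so E = 15, V = 2E/3 = 10, F = 2 + 5 = 7.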